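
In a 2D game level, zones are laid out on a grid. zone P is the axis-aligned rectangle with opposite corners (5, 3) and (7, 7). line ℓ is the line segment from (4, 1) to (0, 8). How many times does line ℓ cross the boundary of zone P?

0

The segment lies entirely outside zone P and never meets its boundary.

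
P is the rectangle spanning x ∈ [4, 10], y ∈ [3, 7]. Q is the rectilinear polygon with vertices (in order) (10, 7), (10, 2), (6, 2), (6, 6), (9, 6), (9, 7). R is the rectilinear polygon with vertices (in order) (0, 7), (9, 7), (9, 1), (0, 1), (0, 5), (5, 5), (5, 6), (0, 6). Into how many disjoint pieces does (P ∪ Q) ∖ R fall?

(P ∪ Q) ∖ R splits into 2 disjoint pieces (area 5, area 1).

2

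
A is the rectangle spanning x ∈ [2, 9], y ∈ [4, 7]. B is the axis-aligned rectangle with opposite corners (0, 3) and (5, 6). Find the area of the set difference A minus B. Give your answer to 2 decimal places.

15.00

|A∩B|: x∈[2,5], y∈[4,6] → 3·2 = 6.
|A| = 21.
|A ∖ B| = |A| − |A∩B| = 21 − 6 = 15.00.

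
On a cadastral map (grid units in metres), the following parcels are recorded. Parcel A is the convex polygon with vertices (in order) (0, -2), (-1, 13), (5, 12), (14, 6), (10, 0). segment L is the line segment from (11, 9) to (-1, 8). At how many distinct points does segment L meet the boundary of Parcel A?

2

The segment meets the boundary at (-0.669,8.028), (9.667,8.889).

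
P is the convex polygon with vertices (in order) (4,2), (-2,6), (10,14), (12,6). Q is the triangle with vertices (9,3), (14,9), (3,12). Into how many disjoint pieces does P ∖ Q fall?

3

P ∖ Q splits into 3 disjoint pieces (area 42.0048, area 10.1833, area 0.2225).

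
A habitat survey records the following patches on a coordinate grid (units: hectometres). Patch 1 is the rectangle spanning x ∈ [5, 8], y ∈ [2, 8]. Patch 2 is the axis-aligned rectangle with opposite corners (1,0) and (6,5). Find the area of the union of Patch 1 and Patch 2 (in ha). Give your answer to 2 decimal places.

40.00

By inclusion–exclusion:
Individual areas: |Patch 1| = 18, |Patch 2| = 25.
|Patch 1∩Patch 2|: x∈[5,6], y∈[2,5] → 1·3 = 3.
|Patch 1 ∪ Patch 2| = 43 − 3 = 40.00.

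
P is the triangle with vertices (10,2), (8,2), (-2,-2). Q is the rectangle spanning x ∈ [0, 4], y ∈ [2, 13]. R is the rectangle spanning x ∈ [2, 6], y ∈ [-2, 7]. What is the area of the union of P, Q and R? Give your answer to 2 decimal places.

72.40

By inclusion–exclusion:
Individual areas: |P| = 4, |Q| = 44, |R| = 36.
|P∩Q| = 0.
|P∩R| = 1.6.
|Q∩R|: x∈[2,4], y∈[2,7] → 2·5 = 10.
|P∩Q∩R| = 0.
|P ∪ Q ∪ R| = 84 − 11.6 + 0 = 72.40.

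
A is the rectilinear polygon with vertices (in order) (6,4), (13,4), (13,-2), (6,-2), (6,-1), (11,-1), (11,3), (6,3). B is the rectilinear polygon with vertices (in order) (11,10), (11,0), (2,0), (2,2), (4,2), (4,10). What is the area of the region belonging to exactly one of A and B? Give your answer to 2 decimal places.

|A| = 22, |B| = 74, |A∩B| = 5.
|A △ B| = |A| + |B| − 2·|A∩B| = 22 + 74 − 10 = 86.00.

86.00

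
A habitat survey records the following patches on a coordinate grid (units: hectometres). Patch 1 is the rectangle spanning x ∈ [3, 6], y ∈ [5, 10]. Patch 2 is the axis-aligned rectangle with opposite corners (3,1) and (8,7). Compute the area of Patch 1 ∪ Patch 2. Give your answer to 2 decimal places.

By inclusion–exclusion:
Individual areas: |Patch 1| = 15, |Patch 2| = 30.
|Patch 1∩Patch 2|: x∈[3,6], y∈[5,7] → 3·2 = 6.
|Patch 1 ∪ Patch 2| = 45 − 6 = 39.00.

39.00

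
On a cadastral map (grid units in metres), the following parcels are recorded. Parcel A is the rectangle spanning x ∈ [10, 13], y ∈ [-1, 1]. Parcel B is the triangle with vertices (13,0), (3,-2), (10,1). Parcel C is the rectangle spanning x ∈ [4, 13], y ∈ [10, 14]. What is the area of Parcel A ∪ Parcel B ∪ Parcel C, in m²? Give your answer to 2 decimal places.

By inclusion–exclusion:
Individual areas: |Parcel A| = 6, |Parcel B| = 8, |Parcel C| = 36.
|Parcel A∩Parcel B| = 2.4.
|Parcel A∩Parcel C| = 0 (no overlap).
|Parcel B∩Parcel C| = 0.
|Parcel A∩Parcel B∩Parcel C| = 0.
|Parcel A ∪ Parcel B ∪ Parcel C| = 50 − 2.4 + 0 = 47.60.

47.60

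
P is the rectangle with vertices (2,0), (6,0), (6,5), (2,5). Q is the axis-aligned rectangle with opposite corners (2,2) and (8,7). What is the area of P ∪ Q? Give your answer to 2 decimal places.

38.00

By inclusion–exclusion:
Individual areas: |P| = 20, |Q| = 30.
|P∩Q|: x∈[2,6], y∈[2,5] → 4·3 = 12.
|P ∪ Q| = 50 − 12 = 38.00.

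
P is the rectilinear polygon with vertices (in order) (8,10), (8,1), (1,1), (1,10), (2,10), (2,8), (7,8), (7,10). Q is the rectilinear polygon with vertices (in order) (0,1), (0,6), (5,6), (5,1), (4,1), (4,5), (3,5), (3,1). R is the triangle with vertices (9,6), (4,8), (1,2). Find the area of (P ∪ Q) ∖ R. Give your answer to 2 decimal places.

|P ∪ Q| = 58.
|(P ∪ Q) ∩ R| = 17.55.
|(P ∪ Q) ∖ R| = 58 − 17.55 = 40.45.

40.45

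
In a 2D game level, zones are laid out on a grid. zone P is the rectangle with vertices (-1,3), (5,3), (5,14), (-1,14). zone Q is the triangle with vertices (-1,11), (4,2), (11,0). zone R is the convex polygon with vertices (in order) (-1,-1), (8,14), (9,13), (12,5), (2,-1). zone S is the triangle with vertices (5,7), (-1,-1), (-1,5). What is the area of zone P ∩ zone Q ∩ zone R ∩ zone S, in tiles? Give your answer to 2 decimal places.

1.89

The intersection is the polygon with vertices (2.462,4.769), (3.5,6.5), (3.8,6.6), (4.333,6.111), (2.83,4.106).
By the shoelace formula its area is 1.89.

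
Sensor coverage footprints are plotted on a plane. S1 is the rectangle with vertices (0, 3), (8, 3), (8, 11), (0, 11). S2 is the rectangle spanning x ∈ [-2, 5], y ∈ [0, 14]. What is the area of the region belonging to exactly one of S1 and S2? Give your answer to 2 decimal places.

82.00

|S1∩S2|: x∈[0,5], y∈[3,11] → 5·8 = 40.
|S1 △ S2| = |S1| + |S2| − 2·|S1∩S2| = 64 + 98 − 80 = 82.00.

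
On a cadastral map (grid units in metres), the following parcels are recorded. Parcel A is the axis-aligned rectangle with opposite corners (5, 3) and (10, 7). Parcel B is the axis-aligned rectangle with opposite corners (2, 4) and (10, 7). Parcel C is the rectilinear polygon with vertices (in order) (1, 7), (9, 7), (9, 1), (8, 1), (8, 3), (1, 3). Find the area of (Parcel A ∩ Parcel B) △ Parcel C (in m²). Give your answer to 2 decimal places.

25.00

|Parcel A ∩ Parcel B| = 15.
|(Parcel A ∩ Parcel B) ∩ Parcel C| = 12.
|(Parcel A ∩ Parcel B) △ Parcel C| = 15 + 34 − 24 = 25.00.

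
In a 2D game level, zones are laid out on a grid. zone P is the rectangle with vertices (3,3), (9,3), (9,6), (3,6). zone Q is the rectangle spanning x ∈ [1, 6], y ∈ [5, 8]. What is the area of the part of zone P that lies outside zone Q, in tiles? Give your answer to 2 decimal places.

15.00

|zone P∩zone Q|: x∈[3,6], y∈[5,6] → 3·1 = 3.
|zone P| = 18.
|zone P ∖ zone Q| = |zone P| − |zone P∩zone Q| = 18 − 3 = 15.00.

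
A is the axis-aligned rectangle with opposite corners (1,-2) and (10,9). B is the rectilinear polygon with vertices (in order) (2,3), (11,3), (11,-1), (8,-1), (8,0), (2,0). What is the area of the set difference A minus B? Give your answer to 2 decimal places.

|A| = 99, |A∩B| = 26.
|A ∖ B| = |A| − |A∩B| = 99 − 26 = 73.00.

73.00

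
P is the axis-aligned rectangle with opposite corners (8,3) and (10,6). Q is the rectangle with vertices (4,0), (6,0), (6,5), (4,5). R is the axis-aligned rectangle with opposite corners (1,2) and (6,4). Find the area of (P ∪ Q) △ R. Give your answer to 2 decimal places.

|P ∪ Q| = 16.
|(P ∪ Q) ∩ R| = 4.
|(P ∪ Q) △ R| = 16 + 10 − 8 = 18.00.

18.00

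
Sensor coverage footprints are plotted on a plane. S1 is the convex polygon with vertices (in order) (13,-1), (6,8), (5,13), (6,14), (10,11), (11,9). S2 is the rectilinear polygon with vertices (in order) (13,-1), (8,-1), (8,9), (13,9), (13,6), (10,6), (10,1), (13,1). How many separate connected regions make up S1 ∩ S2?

S1 ∩ S2 splits into 2 disjoint pieces (area 1.1556, area 13.6143).

2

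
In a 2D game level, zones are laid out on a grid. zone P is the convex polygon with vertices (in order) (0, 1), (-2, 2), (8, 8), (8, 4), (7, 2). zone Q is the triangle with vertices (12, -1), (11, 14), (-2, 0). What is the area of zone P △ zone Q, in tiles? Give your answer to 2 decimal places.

|zone P| = 33.5, |zone Q| = 104.5, |zone P∩zone Q| = 30.5747.
|zone P △ zone Q| = |zone P| + |zone Q| − 2·|zone P∩zone Q| = 33.5 + 104.5 − 61.1495 = 76.85.

76.85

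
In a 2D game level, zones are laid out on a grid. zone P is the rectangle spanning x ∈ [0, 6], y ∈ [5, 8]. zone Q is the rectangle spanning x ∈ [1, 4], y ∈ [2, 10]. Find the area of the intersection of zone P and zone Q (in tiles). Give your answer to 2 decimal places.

9.00

|zone P∩zone Q|: x∈[1,4], y∈[5,8] → 3·3 = 9.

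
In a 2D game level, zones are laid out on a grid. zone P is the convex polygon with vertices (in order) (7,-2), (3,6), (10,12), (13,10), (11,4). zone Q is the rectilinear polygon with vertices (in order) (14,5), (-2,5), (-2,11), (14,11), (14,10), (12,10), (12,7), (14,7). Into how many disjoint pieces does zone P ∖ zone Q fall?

3

zone P ∖ zone Q splits into 3 disjoint pieces (area 28.4167, area 1.3333, area 1.5).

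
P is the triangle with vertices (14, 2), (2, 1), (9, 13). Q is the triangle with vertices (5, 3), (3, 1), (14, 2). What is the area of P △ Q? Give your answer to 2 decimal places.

59.41

|P| = 68.5, |Q| = 10, |P∩Q| = 9.5455.
|P △ Q| = |P| + |Q| − 2·|P∩Q| = 68.5 + 10 − 19.0909 = 59.41.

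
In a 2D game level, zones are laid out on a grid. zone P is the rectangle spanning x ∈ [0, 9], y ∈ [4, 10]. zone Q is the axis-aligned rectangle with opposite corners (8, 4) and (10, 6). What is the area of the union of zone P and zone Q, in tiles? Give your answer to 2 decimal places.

56.00

By inclusion–exclusion:
Individual areas: |zone P| = 54, |zone Q| = 4.
|zone P∩zone Q|: x∈[8,9], y∈[4,6] → 1·2 = 2.
|zone P ∪ zone Q| = 58 − 2 = 56.00.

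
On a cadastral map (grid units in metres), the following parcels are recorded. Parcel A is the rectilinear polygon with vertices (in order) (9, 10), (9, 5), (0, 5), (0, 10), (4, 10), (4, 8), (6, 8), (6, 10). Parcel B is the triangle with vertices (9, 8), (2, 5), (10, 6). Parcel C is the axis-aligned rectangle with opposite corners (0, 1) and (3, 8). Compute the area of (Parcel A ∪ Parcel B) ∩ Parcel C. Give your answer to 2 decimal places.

The region (Parcel A ∪ Parcel B) ∩ Parcel C is the polygon with vertices (2,5), (0,5), (0,8), (3,8), (3,5).
By the shoelace formula its area is 9.00.

9.00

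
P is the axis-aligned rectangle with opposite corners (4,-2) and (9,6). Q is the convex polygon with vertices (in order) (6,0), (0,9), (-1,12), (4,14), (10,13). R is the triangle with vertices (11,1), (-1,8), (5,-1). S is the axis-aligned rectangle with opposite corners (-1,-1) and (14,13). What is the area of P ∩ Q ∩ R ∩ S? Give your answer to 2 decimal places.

The intersection is the polygon with vertices (4,3), (4,5.083), (7.022,3.321), (6,0).
By the shoelace formula its area is 8.00.

8.00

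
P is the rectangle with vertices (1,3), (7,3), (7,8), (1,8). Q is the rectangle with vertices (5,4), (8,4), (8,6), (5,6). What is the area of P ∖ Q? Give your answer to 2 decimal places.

26.00

|P∩Q|: x∈[5,7], y∈[4,6] → 2·2 = 4.
|P| = 30.
|P ∖ Q| = |P| − |P∩Q| = 30 − 4 = 26.00.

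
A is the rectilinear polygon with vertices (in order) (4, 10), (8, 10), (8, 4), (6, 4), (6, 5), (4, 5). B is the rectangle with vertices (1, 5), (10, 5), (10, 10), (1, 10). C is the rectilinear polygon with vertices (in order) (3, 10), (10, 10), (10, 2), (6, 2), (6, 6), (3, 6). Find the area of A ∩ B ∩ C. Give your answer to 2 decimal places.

The intersection is the polygon with vertices (8,5), (6,5), (6,6), (4,6), (4,10), (8,10).
By the shoelace formula its area is 18.00.

18.00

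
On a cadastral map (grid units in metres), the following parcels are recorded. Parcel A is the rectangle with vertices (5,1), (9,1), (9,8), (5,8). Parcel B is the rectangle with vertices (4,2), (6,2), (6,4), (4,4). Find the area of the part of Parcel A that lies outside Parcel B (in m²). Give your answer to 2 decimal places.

|Parcel A∩Parcel B|: x∈[5,6], y∈[2,4] → 1·2 = 2.
|Parcel A| = 28.
|Parcel A ∖ Parcel B| = |Parcel A| − |Parcel A∩Parcel B| = 28 − 2 = 26.00.

26.00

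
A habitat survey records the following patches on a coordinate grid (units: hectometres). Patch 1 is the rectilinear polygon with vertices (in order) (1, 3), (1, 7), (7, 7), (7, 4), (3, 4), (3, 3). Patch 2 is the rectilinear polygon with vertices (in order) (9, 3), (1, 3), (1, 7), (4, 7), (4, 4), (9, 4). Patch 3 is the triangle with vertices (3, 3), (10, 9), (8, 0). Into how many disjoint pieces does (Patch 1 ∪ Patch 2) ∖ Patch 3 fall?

(Patch 1 ∪ Patch 2) ∖ Patch 3 splits into 2 disjoint pieces (area 17.1429, area 0.2222).

2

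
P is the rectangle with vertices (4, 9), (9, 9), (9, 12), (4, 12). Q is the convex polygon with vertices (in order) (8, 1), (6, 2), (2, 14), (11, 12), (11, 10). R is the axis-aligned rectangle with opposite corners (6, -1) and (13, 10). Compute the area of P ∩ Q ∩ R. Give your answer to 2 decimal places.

3.00

The intersection is the polygon with vertices (9,9), (6,9), (6,10), (9,10).
By the shoelace formula its area is 3.00.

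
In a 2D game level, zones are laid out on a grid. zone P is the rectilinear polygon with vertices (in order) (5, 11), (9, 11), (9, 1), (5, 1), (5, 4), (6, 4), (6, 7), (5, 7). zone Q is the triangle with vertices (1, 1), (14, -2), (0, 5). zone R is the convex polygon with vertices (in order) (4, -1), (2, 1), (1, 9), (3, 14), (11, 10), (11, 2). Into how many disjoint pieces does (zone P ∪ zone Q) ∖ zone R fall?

3

(zone P ∪ zone Q) ∖ zone R splits into 3 disjoint pieces (area 0.0238, area 6.1429, area 4.55).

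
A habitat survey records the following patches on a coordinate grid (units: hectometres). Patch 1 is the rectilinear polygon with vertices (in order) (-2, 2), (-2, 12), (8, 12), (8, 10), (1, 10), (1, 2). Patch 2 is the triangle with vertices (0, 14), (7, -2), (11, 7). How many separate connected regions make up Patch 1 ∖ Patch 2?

Patch 1 ∖ Patch 2 splits into 2 disjoint pieces (area 30.625, area 6.5714).

2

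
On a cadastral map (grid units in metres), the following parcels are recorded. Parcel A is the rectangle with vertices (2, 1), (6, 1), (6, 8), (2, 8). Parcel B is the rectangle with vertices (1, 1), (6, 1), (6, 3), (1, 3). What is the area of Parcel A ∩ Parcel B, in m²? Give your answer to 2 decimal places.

|Parcel A∩Parcel B|: x∈[2,6], y∈[1,3] → 4·2 = 8.

8.00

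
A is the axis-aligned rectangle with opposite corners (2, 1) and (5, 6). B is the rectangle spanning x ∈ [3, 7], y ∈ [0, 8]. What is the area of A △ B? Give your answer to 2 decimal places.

27.00

|A∩B|: x∈[3,5], y∈[1,6] → 2·5 = 10.
|A △ B| = |A| + |B| − 2·|A∩B| = 15 + 32 − 20 = 27.00.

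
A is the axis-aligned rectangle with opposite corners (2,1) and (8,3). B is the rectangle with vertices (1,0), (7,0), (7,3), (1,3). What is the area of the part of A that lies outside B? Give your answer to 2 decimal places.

2.00

|A∩B|: x∈[2,7], y∈[1,3] → 5·2 = 10.
|A| = 12.
|A ∖ B| = |A| − |A∩B| = 12 − 10 = 2.00.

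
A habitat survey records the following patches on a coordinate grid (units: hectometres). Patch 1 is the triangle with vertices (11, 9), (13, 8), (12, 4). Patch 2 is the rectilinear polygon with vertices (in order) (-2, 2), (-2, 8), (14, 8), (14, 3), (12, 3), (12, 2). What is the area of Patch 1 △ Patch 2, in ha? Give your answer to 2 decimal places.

|Patch 1| = 4.5, |Patch 2| = 94, |Patch 1∩Patch 2| = 3.6.
|Patch 1 △ Patch 2| = |Patch 1| + |Patch 2| − 2·|Patch 1∩Patch 2| = 4.5 + 94 − 7.2 = 91.30.

91.30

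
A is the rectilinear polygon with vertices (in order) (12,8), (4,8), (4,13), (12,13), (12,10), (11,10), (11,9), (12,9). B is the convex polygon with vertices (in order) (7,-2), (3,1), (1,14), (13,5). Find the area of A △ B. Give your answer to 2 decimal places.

|A| = 39, |B| = 92, |A∩B| = 9.375.
|A △ B| = |A| + |B| − 2·|A∩B| = 39 + 92 − 18.75 = 112.25.

112.25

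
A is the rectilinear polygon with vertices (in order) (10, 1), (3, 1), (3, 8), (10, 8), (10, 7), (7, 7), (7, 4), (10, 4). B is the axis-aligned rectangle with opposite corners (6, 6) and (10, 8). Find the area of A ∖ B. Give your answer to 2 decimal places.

35.00

|A| = 40, |A∩B| = 5.
|A ∖ B| = |A| − |A∩B| = 40 − 5 = 35.00.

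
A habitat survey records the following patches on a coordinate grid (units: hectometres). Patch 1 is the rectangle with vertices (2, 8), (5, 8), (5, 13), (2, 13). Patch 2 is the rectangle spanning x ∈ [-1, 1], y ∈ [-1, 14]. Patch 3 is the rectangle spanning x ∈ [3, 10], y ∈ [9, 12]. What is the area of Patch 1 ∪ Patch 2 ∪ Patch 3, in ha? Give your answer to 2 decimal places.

By inclusion–exclusion:
Individual areas: |Patch 1| = 15, |Patch 2| = 30, |Patch 3| = 21.
|Patch 1∩Patch 2| = 0 (no overlap).
|Patch 1∩Patch 3|: x∈[3,5], y∈[9,12] → 2·3 = 6.
|Patch 2∩Patch 3| = 0 (no overlap).
|Patch 1∩Patch 2∩Patch 3| = 0.
|Patch 1 ∪ Patch 2 ∪ Patch 3| = 66 − 6 + 0 = 60.00.

60.00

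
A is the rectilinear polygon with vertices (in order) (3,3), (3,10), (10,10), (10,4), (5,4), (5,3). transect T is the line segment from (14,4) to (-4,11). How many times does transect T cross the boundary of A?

2

The segment meets the boundary at (3,8.278), (10,5.556).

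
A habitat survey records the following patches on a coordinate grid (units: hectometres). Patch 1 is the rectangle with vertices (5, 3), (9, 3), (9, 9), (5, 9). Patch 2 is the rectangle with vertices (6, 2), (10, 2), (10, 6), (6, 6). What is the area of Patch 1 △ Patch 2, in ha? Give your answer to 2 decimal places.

22.00

|Patch 1∩Patch 2|: x∈[6,9], y∈[3,6] → 3·3 = 9.
|Patch 1 △ Patch 2| = |Patch 1| + |Patch 2| − 2·|Patch 1∩Patch 2| = 24 + 16 − 18 = 22.00.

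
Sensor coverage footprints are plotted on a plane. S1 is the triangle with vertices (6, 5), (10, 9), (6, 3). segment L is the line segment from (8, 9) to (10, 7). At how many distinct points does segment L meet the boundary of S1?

2

The segment meets the boundary at (9.2,7.8), (9,8).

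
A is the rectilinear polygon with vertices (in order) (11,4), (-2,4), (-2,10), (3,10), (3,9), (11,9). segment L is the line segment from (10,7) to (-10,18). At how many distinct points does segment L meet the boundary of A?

1

The segment meets the boundary at (6.364,9).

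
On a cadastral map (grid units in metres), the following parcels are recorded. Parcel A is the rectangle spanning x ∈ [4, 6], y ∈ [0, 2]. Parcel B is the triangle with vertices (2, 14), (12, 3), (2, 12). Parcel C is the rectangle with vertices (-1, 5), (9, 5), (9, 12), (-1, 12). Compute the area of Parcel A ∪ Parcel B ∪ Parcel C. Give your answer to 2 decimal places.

By inclusion–exclusion:
Individual areas: |Parcel A| = 4, |Parcel B| = 10, |Parcel C| = 70.
|Parcel A∩Parcel B| = 0.
|Parcel A∩Parcel C| = 0 (no overlap).
|Parcel B∩Parcel C| = 7.2818.
|Parcel A∩Parcel B∩Parcel C| = 0.
|Parcel A ∪ Parcel B ∪ Parcel C| = 84 − 7.2818 + 0 = 76.72.

76.72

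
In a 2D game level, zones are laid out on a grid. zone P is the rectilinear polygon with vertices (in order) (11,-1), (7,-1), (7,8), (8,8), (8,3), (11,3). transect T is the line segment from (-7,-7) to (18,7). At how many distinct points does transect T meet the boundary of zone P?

The segment meets the boundary at (10.857,3), (7,0.84).

2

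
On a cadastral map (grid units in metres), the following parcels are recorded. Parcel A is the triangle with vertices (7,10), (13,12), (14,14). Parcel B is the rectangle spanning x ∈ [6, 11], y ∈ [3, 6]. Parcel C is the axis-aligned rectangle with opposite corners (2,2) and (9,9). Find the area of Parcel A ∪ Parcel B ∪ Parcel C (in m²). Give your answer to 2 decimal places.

60.00

By inclusion–exclusion:
Individual areas: |Parcel A| = 5, |Parcel B| = 15, |Parcel C| = 49.
|Parcel A∩Parcel B| = 0.
|Parcel A∩Parcel C| = 0.
|Parcel B∩Parcel C|: x∈[6,9], y∈[3,6] → 3·3 = 9.
|Parcel A∩Parcel B∩Parcel C| = 0.
|Parcel A ∪ Parcel B ∪ Parcel C| = 69 − 9 + 0 = 60.00.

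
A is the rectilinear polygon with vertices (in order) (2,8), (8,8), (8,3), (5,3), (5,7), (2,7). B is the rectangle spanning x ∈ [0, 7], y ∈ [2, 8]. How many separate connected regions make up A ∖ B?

A ∖ B is a single connected region.

1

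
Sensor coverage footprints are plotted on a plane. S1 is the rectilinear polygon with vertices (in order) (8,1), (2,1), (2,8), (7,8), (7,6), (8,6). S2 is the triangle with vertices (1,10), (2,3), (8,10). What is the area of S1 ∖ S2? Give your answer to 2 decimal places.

29.29

|S1| = 40, |S1∩S2| = 10.7143.
|S1 ∖ S2| = |S1| − |S1∩S2| = 40 − 10.7143 = 29.29.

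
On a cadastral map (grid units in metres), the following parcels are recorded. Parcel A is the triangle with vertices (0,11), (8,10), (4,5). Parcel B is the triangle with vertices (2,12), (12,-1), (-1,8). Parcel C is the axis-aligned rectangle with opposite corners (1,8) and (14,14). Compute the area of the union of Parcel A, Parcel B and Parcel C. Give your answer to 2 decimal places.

By inclusion–exclusion:
Individual areas: |Parcel A| = 22, |Parcel B| = 39.5, |Parcel C| = 78.
|Parcel A∩Parcel B| = 13.819.
|Parcel A∩Parcel C| = 14.7125.
|Parcel B∩Parcel C| = 9.4872.
|Parcel A∩Parcel B∩Parcel C| = 7.5366.
|Parcel A ∪ Parcel B ∪ Parcel C| = 139.5 − 38.0187 + 7.5366 = 109.02.

109.02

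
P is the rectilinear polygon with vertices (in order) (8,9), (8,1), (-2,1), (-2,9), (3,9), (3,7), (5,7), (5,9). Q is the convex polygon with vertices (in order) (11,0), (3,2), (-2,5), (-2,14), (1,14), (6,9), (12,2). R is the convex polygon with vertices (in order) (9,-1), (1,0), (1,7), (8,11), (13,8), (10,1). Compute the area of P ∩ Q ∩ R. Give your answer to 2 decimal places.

41.61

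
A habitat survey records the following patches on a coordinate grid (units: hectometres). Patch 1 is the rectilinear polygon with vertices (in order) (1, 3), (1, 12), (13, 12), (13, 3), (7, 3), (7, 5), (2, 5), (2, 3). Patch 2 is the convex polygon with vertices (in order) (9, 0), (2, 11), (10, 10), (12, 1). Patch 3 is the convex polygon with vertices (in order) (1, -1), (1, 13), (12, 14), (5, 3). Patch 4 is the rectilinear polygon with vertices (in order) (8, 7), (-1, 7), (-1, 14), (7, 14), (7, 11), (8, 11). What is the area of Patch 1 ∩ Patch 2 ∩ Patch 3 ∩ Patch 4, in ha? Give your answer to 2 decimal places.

The intersection is the polygon with vertices (2,11), (8,10.25), (8,7.714), (7.545,7), (4.545,7).
By the shoelace formula its area is 16.50.

16.50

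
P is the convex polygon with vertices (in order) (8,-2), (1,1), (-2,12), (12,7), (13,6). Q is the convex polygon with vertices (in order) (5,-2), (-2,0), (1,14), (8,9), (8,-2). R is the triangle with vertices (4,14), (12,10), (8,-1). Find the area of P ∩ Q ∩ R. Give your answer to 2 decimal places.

13.10

The intersection is the polygon with vertices (8,8.429), (8,-1), (5.221,9.421).
By the shoelace formula its area is 13.10.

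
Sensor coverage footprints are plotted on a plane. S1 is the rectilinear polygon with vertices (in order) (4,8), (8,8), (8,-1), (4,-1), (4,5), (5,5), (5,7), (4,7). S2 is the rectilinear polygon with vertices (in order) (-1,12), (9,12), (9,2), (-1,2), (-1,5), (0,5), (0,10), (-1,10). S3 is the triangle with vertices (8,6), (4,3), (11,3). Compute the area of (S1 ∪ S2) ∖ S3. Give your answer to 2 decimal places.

|S1 ∪ S2| = 107.
|(S1 ∪ S2) ∩ S3| = 8.5.
|(S1 ∪ S2) ∖ S3| = 107 − 8.5 = 98.50.

98.50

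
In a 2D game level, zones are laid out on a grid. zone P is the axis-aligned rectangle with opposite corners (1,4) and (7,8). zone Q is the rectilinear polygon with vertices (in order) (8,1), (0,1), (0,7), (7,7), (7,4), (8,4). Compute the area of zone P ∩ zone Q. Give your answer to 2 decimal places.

The intersection is the polygon with vertices (7,4), (1,4), (1,7), (7,7).
By the shoelace formula its area is 18.00.

18.00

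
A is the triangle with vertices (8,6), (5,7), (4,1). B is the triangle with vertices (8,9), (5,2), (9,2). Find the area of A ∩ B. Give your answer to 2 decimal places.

2.47

The intersection is the polygon with vertices (8,6), (5.231,2.538), (6.875,6.375).
By the shoelace formula its area is 2.47.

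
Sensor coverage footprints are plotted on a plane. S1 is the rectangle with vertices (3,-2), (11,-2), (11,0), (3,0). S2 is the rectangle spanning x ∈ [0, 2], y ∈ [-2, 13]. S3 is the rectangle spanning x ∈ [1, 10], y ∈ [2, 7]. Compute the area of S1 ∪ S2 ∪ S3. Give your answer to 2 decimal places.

86.00

By inclusion–exclusion:
Individual areas: |S1| = 16, |S2| = 30, |S3| = 45.
|S1∩S2| = 0 (no overlap).
|S1∩S3| = 0 (no overlap).
|S2∩S3|: x∈[1,2], y∈[2,7] → 1·5 = 5.
|S1∩S2∩S3| = 0.
|S1 ∪ S2 ∪ S3| = 91 − 5 + 0 = 86.00.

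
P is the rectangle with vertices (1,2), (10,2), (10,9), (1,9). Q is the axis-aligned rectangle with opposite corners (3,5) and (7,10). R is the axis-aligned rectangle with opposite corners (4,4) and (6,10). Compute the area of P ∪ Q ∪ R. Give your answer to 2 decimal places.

By inclusion–exclusion:
Individual areas: |P| = 63, |Q| = 20, |R| = 12.
|P∩Q|: x∈[3,7], y∈[5,9] → 4·4 = 16.
|P∩R|: x∈[4,6], y∈[4,9] → 2·5 = 10.
|Q∩R|: x∈[4,6], y∈[5,10] → 2·5 = 10.
|P∩Q∩R| = 8.
|P ∪ Q ∪ R| = 95 − 36 + 8 = 67.00.

67.00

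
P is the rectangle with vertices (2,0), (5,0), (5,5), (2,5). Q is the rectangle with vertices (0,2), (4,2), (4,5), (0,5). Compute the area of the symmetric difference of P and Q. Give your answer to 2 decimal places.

15.00

|P∩Q|: x∈[2,4], y∈[2,5] → 2·3 = 6.
|P △ Q| = |P| + |Q| − 2·|P∩Q| = 15 + 12 − 12 = 15.00.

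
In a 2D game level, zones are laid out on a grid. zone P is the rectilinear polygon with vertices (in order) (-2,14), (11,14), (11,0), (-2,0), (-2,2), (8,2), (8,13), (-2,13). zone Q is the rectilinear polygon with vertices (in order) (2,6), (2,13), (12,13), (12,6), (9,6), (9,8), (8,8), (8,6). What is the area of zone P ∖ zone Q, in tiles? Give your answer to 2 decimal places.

53.00

|zone P| = 72, |zone P∩zone Q| = 19.
|zone P ∖ zone Q| = |zone P| − |zone P∩zone Q| = 72 − 19 = 53.00.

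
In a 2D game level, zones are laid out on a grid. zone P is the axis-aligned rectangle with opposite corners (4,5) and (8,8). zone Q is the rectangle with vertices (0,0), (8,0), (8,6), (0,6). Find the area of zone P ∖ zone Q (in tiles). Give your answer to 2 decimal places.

8.00

|zone P∩zone Q|: x∈[4,8], y∈[5,6] → 4·1 = 4.
|zone P| = 12.
|zone P ∖ zone Q| = |zone P| − |zone P∩zone Q| = 12 − 4 = 8.00.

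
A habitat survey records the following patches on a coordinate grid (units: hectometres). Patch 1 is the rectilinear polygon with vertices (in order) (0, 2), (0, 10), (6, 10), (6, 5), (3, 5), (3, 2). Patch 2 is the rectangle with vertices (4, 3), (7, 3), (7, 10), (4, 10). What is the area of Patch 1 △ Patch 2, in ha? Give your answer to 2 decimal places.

40.00

|Patch 1| = 39, |Patch 2| = 21, |Patch 1∩Patch 2| = 10.
|Patch 1 △ Patch 2| = |Patch 1| + |Patch 2| − 2·|Patch 1∩Patch 2| = 39 + 21 − 20 = 40.00.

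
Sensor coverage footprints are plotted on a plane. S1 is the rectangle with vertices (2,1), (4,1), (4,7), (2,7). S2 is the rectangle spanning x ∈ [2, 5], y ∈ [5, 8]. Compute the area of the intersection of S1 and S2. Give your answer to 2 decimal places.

|S1∩S2|: x∈[2,4], y∈[5,7] → 2·2 = 4.

4.00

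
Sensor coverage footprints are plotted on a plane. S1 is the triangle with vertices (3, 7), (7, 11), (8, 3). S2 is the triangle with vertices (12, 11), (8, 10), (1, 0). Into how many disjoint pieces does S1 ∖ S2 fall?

2

S1 ∖ S2 splits into 2 disjoint pieces (area 9.6049, area 3.5556).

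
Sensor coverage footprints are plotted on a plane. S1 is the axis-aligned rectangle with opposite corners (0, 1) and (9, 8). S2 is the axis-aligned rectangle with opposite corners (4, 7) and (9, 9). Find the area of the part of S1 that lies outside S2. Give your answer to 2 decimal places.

58.00

|S1∩S2|: x∈[4,9], y∈[7,8] → 5·1 = 5.
|S1| = 63.
|S1 ∖ S2| = |S1| − |S1∩S2| = 63 − 5 = 58.00.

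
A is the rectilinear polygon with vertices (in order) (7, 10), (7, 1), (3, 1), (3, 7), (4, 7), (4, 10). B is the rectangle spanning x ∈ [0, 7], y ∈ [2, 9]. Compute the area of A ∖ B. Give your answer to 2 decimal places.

|A| = 33, |A∩B| = 26.
|A ∖ B| = |A| − |A∩B| = 33 − 26 = 7.00.

7.00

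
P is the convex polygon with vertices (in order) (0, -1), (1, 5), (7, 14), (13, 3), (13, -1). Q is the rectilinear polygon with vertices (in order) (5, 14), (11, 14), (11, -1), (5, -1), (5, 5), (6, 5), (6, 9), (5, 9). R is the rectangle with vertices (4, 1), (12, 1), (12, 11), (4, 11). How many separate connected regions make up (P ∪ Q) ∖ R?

(P ∪ Q) ∖ R splits into 2 disjoint pieces (area 48.6667, area 18).

2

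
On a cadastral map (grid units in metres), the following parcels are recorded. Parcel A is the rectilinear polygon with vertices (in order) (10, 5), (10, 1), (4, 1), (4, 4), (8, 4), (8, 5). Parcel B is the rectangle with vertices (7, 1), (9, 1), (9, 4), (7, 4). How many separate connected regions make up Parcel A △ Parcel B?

Parcel A △ Parcel B splits into 2 disjoint pieces (area 5, area 9).

2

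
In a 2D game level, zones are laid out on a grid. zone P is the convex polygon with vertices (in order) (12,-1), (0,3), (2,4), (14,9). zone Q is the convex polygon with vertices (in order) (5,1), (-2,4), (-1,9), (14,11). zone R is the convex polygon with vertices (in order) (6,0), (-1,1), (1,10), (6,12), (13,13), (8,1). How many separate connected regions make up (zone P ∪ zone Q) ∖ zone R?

2

(zone P ∪ zone Q) ∖ zone R splits into 2 disjoint pieces (area 9.3717, area 35.6494).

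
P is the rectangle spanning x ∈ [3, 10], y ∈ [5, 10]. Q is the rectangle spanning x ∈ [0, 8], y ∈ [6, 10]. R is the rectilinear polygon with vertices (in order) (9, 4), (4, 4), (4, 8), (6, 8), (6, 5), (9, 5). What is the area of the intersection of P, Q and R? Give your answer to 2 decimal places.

The intersection is the polygon with vertices (4,6), (4,8), (6,8), (6,6).
By the shoelace formula its area is 4.00.

4.00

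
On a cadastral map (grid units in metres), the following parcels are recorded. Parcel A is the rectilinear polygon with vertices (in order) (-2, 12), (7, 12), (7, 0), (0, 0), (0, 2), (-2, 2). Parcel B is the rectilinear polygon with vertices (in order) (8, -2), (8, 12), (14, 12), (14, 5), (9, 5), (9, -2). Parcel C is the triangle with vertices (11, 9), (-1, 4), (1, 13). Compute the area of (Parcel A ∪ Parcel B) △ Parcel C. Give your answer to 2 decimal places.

|Parcel A ∪ Parcel B| = 153.
|(Parcel A ∪ Parcel B) ∩ Parcel C| = 44.7806.
|(Parcel A ∪ Parcel B) △ Parcel C| = 153 + 49 − 89.5611 = 112.44.

112.44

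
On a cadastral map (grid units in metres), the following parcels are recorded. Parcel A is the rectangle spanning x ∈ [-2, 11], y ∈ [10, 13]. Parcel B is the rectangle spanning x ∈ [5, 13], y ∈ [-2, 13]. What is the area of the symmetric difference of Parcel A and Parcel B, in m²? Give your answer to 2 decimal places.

123.00

|Parcel A∩Parcel B|: x∈[5,11], y∈[10,13] → 6·3 = 18.
|Parcel A △ Parcel B| = |Parcel A| + |Parcel B| − 2·|Parcel A∩Parcel B| = 39 + 120 − 36 = 123.00.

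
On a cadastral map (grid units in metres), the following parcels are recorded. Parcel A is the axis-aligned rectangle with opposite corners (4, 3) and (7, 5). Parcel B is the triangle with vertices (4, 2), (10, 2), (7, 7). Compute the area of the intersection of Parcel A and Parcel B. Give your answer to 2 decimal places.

The intersection is the polygon with vertices (7,5), (7,3), (4.6,3), (5.8,5).
By the shoelace formula its area is 3.60.

3.60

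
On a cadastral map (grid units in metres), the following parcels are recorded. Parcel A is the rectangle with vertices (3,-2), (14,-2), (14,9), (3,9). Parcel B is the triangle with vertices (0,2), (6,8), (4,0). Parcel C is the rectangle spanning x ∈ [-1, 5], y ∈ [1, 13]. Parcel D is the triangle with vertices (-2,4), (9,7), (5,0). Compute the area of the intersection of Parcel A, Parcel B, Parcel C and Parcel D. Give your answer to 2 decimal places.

8.04

The intersection is the polygon with vertices (5,4), (4.25,1), (3.25,1), (3,1.143), (3,5), (3.5,5.5), (5,5.909).
By the shoelace formula its area is 8.04.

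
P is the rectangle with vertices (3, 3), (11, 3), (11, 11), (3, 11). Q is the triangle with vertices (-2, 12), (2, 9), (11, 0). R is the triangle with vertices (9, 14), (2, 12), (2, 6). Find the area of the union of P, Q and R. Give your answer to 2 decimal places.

By inclusion–exclusion:
Individual areas: |P| = 64, |Q| = 4.5, |R| = 21.
|P∩Q| = 2.0865.
|P∩R| = 6.5089.
|Q∩R| = 0.8111.
|P∩Q∩R| = 0.1573.
|P ∪ Q ∪ R| = 89.5 − 9.4066 + 0.1573 = 80.25.

80.25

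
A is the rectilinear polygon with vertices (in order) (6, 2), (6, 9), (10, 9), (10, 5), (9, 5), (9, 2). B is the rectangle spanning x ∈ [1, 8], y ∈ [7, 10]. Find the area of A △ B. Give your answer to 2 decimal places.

38.00

|A| = 25, |B| = 21, |A∩B| = 4.
|A △ B| = |A| + |B| − 2·|A∩B| = 25 + 21 − 8 = 38.00.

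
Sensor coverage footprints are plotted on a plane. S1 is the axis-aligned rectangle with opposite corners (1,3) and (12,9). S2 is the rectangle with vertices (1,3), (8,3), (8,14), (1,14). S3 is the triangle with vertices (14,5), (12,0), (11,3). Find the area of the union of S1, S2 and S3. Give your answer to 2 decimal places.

By inclusion–exclusion:
Individual areas: |S1| = 66, |S2| = 77, |S3| = 5.5.
|S1∩S2|: x∈[1,8], y∈[3,9] → 7·6 = 42.
|S1∩S3| = 0.3333.
|S2∩S3| = 0.
|S1∩S2∩S3| = 0.
|S1 ∪ S2 ∪ S3| = 148.5 − 42.3333 + 0 = 106.17.

106.17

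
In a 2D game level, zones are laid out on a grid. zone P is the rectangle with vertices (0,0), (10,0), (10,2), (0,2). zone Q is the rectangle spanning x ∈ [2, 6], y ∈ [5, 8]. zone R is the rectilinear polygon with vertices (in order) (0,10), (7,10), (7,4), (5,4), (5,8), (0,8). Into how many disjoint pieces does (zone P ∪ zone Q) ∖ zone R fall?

(zone P ∪ zone Q) ∖ zone R splits into 2 disjoint pieces (area 20, area 9).

2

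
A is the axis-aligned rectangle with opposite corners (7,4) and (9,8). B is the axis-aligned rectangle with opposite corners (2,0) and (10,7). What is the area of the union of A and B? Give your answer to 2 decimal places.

58.00

By inclusion–exclusion:
Individual areas: |A| = 8, |B| = 56.
|A∩B|: x∈[7,9], y∈[4,7] → 2·3 = 6.
|A ∪ B| = 64 − 6 = 58.00.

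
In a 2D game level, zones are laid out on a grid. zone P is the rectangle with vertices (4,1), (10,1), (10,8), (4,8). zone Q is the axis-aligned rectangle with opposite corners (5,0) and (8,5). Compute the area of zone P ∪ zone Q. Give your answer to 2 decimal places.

By inclusion–exclusion:
Individual areas: |zone P| = 42, |zone Q| = 15.
|zone P∩zone Q|: x∈[5,8], y∈[1,5] → 3·4 = 12.
|zone P ∪ zone Q| = 57 − 12 = 45.00.

45.00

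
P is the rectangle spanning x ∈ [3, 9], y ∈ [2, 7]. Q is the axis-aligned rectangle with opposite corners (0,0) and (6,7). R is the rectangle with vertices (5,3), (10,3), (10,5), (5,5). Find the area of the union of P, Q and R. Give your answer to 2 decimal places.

By inclusion–exclusion:
Individual areas: |P| = 30, |Q| = 42, |R| = 10.
|P∩Q|: x∈[3,6], y∈[2,7] → 3·5 = 15.
|P∩R|: x∈[5,9], y∈[3,5] → 4·2 = 8.
|Q∩R|: x∈[5,6], y∈[3,5] → 1·2 = 2.
|P∩Q∩R| = 2.
|P ∪ Q ∪ R| = 82 − 25 + 2 = 59.00.

59.00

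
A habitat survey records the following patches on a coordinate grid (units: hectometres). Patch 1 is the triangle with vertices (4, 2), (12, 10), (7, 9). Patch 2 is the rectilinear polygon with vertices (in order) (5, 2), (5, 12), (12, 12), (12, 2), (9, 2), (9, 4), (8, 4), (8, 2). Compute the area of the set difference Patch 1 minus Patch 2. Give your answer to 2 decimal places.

0.67

|Patch 1| = 16, |Patch 1∩Patch 2| = 15.3333.
|Patch 1 ∖ Patch 2| = |Patch 1| − |Patch 1∩Patch 2| = 16 − 15.3333 = 0.67.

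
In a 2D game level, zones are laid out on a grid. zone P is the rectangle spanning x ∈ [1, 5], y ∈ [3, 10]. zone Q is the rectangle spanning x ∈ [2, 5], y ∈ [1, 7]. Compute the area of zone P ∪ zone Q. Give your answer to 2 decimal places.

By inclusion–exclusion:
Individual areas: |zone P| = 28, |zone Q| = 18.
|zone P∩zone Q|: x∈[2,5], y∈[3,7] → 3·4 = 12.
|zone P ∪ zone Q| = 46 − 12 = 34.00.

34.00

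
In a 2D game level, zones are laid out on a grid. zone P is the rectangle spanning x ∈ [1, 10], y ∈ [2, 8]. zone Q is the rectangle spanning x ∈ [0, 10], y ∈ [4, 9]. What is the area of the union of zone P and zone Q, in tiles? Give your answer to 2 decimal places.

68.00

By inclusion–exclusion:
Individual areas: |zone P| = 54, |zone Q| = 50.
|zone P∩zone Q|: x∈[1,10], y∈[4,8] → 9·4 = 36.
|zone P ∪ zone Q| = 104 − 36 = 68.00.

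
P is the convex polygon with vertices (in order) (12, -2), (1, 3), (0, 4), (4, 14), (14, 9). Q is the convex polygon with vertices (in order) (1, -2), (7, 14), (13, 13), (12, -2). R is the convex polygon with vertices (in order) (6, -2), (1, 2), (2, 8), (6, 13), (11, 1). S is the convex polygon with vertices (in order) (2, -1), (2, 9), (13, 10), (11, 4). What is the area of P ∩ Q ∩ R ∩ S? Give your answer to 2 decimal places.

The intersection is the polygon with vertices (9.985,3.436), (5.51,0.95), (2.602,2.272), (5.235,9.294), (7.46,9.496).
By the shoelace formula its area is 37.96.

37.96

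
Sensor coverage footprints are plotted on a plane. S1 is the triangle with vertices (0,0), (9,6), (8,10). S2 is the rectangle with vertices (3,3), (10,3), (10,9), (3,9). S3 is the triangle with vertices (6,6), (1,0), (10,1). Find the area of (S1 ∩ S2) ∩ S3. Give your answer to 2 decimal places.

4.04

The region (S1 ∩ S2) ∩ S3 is the polygon with vertices (4.5,3), (3.5,3), (6,6), (7.043,4.696).
By the shoelace formula its area is 4.04.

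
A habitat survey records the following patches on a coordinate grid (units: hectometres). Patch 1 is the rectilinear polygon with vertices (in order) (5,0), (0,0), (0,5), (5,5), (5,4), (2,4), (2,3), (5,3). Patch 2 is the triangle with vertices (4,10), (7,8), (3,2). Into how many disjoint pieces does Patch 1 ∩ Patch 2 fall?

2

Patch 1 ∩ Patch 2 splits into 2 disjoint pieces (area 1.3542, area 0.2708).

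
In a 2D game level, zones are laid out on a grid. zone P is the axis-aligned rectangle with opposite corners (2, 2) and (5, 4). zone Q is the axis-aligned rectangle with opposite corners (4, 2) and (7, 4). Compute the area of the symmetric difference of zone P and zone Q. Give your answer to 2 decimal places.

8.00

|zone P∩zone Q|: x∈[4,5], y∈[2,4] → 1·2 = 2.
|zone P △ zone Q| = |zone P| + |zone Q| − 2·|zone P∩zone Q| = 6 + 6 − 4 = 8.00.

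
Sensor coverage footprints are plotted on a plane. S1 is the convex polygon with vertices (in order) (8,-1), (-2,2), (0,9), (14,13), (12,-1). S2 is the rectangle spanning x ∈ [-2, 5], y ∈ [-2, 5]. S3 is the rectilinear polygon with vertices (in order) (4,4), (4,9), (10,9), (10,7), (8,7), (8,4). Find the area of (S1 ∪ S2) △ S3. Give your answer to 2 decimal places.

|S1 ∪ S2| = 173.9357.
|(S1 ∪ S2) ∩ S3| = 24.
|(S1 ∪ S2) △ S3| = 173.9357 + 24 − 48 = 149.94.

149.94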